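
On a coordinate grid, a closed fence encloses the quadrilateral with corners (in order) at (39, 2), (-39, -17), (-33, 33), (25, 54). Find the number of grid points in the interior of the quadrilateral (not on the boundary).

The shoelace formula gives twice the area as |[39·(-17) − (-39)·2] + [(-39)·33 − (-33)·(-17)] + [(-33)·54 − 25·33] + [25·2 − 39·54]| = 7096, so the area is 3548.
Along each edge there are gcd(|Δx|,|Δy|)+1 lattice points, so counting each shared vertex once the boundary has gcd(78,19) + gcd(6,50) + gcd(58,21) + gcd(14,52) = 1+2+1+2 = 6.
By Pick's theorem A = I + B/2 − 1, so I = 3548 − 6/2 + 1 = 3546.

3546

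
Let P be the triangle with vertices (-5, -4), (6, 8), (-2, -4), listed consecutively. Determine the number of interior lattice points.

The shoelace formula gives twice the area as |[(-5)·8 − 6·(-4)] + [6·(-4) − (-2)·8] + [(-2)·(-4) − (-5)·(-4)]| = 36, so the area is 18.
The number of boundary lattice points is Σ gcd(|Δx|,|Δy|) = gcd(11,12) + gcd(8,12) + gcd(3,0) = 1+4+3 = 8.
Pick's theorem gives I = A − B/2 + 1 = 18 − 8/2 + 1 = 15.

15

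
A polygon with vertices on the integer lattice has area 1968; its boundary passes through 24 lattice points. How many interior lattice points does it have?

1957

From Pick's theorem, I = A − B/2 + 1 = 1968 − 24/2 + 1 = 1957.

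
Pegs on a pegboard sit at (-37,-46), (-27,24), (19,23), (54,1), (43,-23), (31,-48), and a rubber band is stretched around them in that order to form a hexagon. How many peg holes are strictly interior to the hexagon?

By the shoelace formula, twice the signed area is |((-37)·24 − (-27)·(-46)) + ((-27)·23 − 19·24) + (19·1 − 54·23) + (54·(-23) − 43·1) + (43·(-48) − 31·(-23)) + (31·(-46) − (-37)·(-48))| = 10268, so the area is 5134.
Summing gcd(|Δx|,|Δy|) over the edges gives the boundary count: gcd(10,70) + gcd(46,1) + gcd(35,22) + gcd(11,24) + gcd(12,25) + gcd(68,2) = 10+1+1+1+1+2 = 16.
Pick's theorem gives I = A − B/2 + 1 = 5134 − 16/2 + 1 = 5127.

5127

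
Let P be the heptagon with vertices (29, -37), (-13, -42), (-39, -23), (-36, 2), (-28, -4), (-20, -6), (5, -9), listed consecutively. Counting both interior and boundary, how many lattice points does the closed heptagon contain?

1692

By the shoelace formula, twice the signed area is |[29·(-42) − (-13)·(-37)] + [(-13)·(-23) − (-39)·(-42)] + [(-39)·2 − (-36)·(-23)] + [(-36)·(-4) − (-28)·2] + [(-28)·(-6) − (-20)·(-4)] + [(-20)·(-9) − 5·(-6)] + [5·(-37) − 29·(-9)]| = 3370, so the area is 1685.
The number of boundary lattice points is Σ gcd(|Δx|,|Δy|) = gcd(42,5) + gcd(26,19) + gcd(3,25) + gcd(8,6) + gcd(8,2) + gcd(25,3) + gcd(24,28) = 1+1+1+2+2+1+4 = 12.
Pick's theorem gives I = A − B/2 + 1 = 1685 − 12/2 + 1 = 1680, so the closed region contains I + B = 1680 + 12 = 1692 lattice points.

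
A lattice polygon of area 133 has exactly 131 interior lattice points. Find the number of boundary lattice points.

6

Pick's theorem gives A = I + B/2 − 1, so B = 2(A − I + 1) = 2(133 − 131 + 1) = 6.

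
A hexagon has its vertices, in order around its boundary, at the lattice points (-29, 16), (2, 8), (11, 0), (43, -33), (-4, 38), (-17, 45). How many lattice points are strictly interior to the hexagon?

1141

Using the shoelace formula, 2A = |[(-29)·8 − 2·16] + [2·0 − 11·8] + [11·(-33) − 43·0] + [43·38 − (-4)·(-33)] + [(-4)·45 − (-17)·38] + [(-17)·16 − (-29)·45]| = 2286, so the area is 1143.
The number of boundary lattice points is Σ gcd(|Δx|,|Δy|) = gcd(31,8) + gcd(9,8) + gcd(32,33) + gcd(47,71) + gcd(13,7) + gcd(12,29) = 1+1+1+1+1+1 = 6.
By Pick's theorem A = I + B/2 − 1, so I = 1143 − 6/2 + 1 = 1141.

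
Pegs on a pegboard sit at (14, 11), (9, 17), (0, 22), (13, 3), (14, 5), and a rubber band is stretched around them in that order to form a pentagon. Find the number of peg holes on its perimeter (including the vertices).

Along each edge there are gcd(|Δx|,|Δy|)+1 lattice points, so counting each shared vertex once the boundary has gcd(5,6) + gcd(9,5) + gcd(13,19) + gcd(1,2) + gcd(0,6) = 1+1+1+1+6 = 10.

10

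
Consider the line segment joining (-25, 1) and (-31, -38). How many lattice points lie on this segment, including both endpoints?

The number of lattice points on a segment between lattice points is gcd(|Δx|,|Δy|) + 1 = gcd(6,39) + 1 = 3 + 1 = 4.

4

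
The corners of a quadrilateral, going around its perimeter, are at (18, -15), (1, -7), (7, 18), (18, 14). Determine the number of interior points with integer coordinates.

The shoelace formula gives twice the area as |[18·(-7) − 1·(-15)] + [1·18 − 7·(-7)] + [7·14 − 18·18] + [18·(-15) − 18·14]| = 792, so the area is 396.
Summing gcd(|Δx|,|Δy|) over the edges gives the boundary count: gcd(17,8) + gcd(6,25) + gcd(11,4) + gcd(0,29) = 1+1+1+29 = 32.
Pick's theorem gives I = A − B/2 + 1 = 396 − 32/2 + 1 = 381.

381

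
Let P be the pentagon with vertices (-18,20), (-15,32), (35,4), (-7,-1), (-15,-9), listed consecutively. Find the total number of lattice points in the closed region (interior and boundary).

Using the shoelace formula, 2A = |((-18)·32 − (-15)·20) + ((-15)·4 − 35·32) + (35·(-1) − (-7)·4) + ((-7)·(-9) − (-15)·(-1)) + ((-15)·20 − (-18)·(-9))| = 1877, so the area is 938.5.
The number of boundary lattice points is Σ gcd(|Δx|,|Δy|) = gcd(3,12) + gcd(50,28) + gcd(42,5) + gcd(8,8) + gcd(3,29) = 3+2+1+8+1 = 15.
Pick's theorem gives I = A − B/2 + 1 = 938.5 − 15/2 + 1 = 932, so the closed region contains I + B = 932 + 15 = 947 lattice points.

947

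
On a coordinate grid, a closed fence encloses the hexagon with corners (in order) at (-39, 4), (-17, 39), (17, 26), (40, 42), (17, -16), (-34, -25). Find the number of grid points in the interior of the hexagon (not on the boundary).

3156

Using the shoelace formula, 2A = |[(-39)·39 − (-17)·4] + [(-17)·26 − 17·39] + [17·42 − 40·26] + [40·(-16) − 17·42] + [17·(-25) − (-34)·(-16)] + [(-34)·4 − (-39)·(-25)]| = 6318, so the area is 3159.
Summing gcd(|Δx|,|Δy|) over the edges gives the boundary count: gcd(22,35) + gcd(34,13) + gcd(23,16) + gcd(23,58) + gcd(51,9) + gcd(5,29) = 1+1+1+1+3+1 = 8.
Pick's theorem gives I = A − B/2 + 1 = 3159 − 8/2 + 1 = 3156.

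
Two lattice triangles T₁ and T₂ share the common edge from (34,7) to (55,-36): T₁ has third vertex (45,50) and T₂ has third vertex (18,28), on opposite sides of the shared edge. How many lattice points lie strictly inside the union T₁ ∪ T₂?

The union is the simple quadrilateral with vertices (34,7), (45,50), (55,-36), (18,28) in order.
The shoelace formula gives twice the area as |[34·50 − 45·7] + [45·(-36) − 55·50] + [55·28 − 18·(-36)] + [18·7 − 34·28]| = 1623, so the area is 1623/2.
Summing gcd(|Δx|,|Δy|) over the edges gives the boundary count: gcd(11,43) + gcd(10,86) + gcd(37,64) + gcd(16,21) = 1+2+1+1 = 5.
By Pick's theorem I = A − B/2 + 1 = 1623/2 − 5/2 + 1 = 810.

810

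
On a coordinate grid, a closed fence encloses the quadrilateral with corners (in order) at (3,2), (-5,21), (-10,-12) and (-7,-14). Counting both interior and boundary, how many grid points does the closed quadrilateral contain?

The shoelace formula gives twice the area as |[3·21 − (-5)·2] + [(-5)·(-12) − (-10)·21] + [(-10)·(-14) − (-7)·(-12)] + [(-7)·2 − 3·(-14)]| = 427, so the area is 213.5.
Summing gcd(|Δx|,|Δy|) over the edges gives the boundary count: gcd(8,19) + gcd(5,33) + gcd(3,2) + gcd(10,16) = 1+1+1+2 = 5.
Pick's theorem gives I = A − B/2 + 1 = 213.5 − 5/2 + 1 = 212, so the closed region contains I + B = 212 + 5 = 217 lattice points.

217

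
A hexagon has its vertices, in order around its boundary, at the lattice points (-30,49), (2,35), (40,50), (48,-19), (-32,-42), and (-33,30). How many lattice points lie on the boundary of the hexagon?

7

The number of boundary lattice points is Σ gcd(|Δx|,|Δy|) = gcd(32,14) + gcd(38,15) + gcd(8,69) + gcd(80,23) + gcd(1,72) + gcd(3,19) = 2+1+1+1+1+1 = 7.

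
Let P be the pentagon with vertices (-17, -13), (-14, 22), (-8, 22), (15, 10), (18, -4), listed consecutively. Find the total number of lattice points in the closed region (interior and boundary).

826

Using the shoelace formula, 2A = |((-17)·22 − (-14)·(-13)) + ((-14)·22 − (-8)·22) + ((-8)·10 − 15·22) + (15·(-4) − 18·10) + (18·(-13) − (-17)·(-4))| = 1640, so the area is 820.
The number of boundary lattice points is Σ gcd(|Δx|,|Δy|) = gcd(3,35) + gcd(6,0) + gcd(23,12) + gcd(3,14) + gcd(35,9) = 1+6+1+1+1 = 10.
Pick's theorem gives I = A − B/2 + 1 = 820 − 10/2 + 1 = 816, so the closed region contains I + B = 816 + 10 = 826 lattice points.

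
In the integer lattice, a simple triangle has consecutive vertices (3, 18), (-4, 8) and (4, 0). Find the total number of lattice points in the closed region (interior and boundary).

74

Using the shoelace formula, 2A = |(3·8 − (-4)·18) + ((-4)·0 − 4·8) + (4·18 − 3·0)| = 136, so the area is 68.
Along each edge there are gcd(|Δx|,|Δy|)+1 lattice points, so counting each shared vertex once the boundary has gcd(7,10) + gcd(8,8) + gcd(1,18) = 1+8+1 = 10.
Pick's theorem gives I = A − B/2 + 1 = 68 − 10/2 + 1 = 64, so the closed region contains I + B = 64 + 10 = 74 lattice points.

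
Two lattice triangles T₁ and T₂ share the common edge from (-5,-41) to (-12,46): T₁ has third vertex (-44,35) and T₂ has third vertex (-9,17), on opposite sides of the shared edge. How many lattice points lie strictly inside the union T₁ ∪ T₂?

1458

The union is the simple quadrilateral with vertices (-5,-41), (-44,35), (-12,46), (-9,17) in order.
The shoelace formula gives twice the area as |[(-5)·35 − (-44)·(-41)] + [(-44)·46 − (-12)·35] + [(-12)·17 − (-9)·46] + [(-9)·(-41) − (-5)·17]| = 2919, so the area is 1459.5.
The number of boundary lattice points is Σ gcd(|Δx|,|Δy|) = gcd(39,76) + gcd(32,11) + gcd(3,29) + gcd(4,58) = 1+1+1+2 = 5.
By Pick's theorem I = A − B/2 + 1 = 1459.5 − 5/2 + 1 = 1458.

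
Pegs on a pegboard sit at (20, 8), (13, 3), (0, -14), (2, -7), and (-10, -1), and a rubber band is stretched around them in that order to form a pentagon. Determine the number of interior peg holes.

By the shoelace formula, twice the signed area is |[20·3 − 13·8] + [13·(-14) − 0·3] + [0·(-7) − 2·(-14)] + [2·(-1) − (-10)·(-7)] + [(-10)·8 − 20·(-1)]| = 330, so the area is 165.
The number of boundary lattice points is Σ gcd(|Δx|,|Δy|) = gcd(7,5) + gcd(13,17) + gcd(2,7) + gcd(12,6) + gcd(30,9) = 1+1+1+6+3 = 12.
Pick's theorem gives I = A − B/2 + 1 = 165 − 12/2 + 1 = 160.

160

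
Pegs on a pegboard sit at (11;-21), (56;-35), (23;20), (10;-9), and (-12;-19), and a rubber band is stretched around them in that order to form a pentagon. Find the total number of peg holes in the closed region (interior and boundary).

1245

The shoelace formula gives twice the area as |[11·(-35) − 56·(-21)] + [56·20 − 23·(-35)] + [23·(-9) − 10·20] + [10·(-19) − (-12)·(-9)] + [(-12)·(-21) − 11·(-19)]| = 2472, so the area is 1236.
Along each edge there are gcd(|Δx|,|Δy|)+1 lattice points, so counting each shared vertex once the boundary has gcd(45,14) + gcd(33,55) + gcd(13,29) + gcd(22,10) + gcd(23,2) = 1+11+1+2+1 = 16.
Pick's theorem gives I = A − B/2 + 1 = 1236 − 16/2 + 1 = 1229, so the closed region contains I + B = 1229 + 16 = 1245 lattice points.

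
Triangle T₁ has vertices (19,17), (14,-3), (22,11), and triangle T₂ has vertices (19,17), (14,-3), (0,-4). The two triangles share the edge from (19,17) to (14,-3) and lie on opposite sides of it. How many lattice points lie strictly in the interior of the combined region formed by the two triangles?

180

The union is the simple quadrilateral with vertices (19,17), (22,11), (14,-3), (0,-4) in order.
The shoelace formula gives twice the area as |[19·11 − 22·17] + [22·(-3) − 14·11] + [14·(-4) − 0·(-3)] + [0·17 − 19·(-4)]| = 365, so the area is 365/2.
The number of boundary lattice points is Σ gcd(|Δx|,|Δy|) = gcd(3,6) + gcd(8,14) + gcd(14,1) + gcd(19,21) = 3+2+1+1 = 7.
By Pick's theorem I = A − B/2 + 1 = 365/2 − 7/2 + 1 = 180.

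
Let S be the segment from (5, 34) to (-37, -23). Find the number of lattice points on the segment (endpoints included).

The number of lattice points on a segment between lattice points is gcd(|Δx|,|Δy|) + 1 = gcd(42,57) + 1 = 3 + 1 = 4.

4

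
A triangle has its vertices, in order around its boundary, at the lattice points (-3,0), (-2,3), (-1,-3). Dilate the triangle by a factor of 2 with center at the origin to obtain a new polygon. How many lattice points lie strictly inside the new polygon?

16

Using the shoelace formula, 2A = |[(-3)·3 − (-2)·0] + [(-2)·(-3) − (-1)·3] + [(-1)·0 − (-3)·(-3)]| = 9, so the area is 9/2.
Along each edge there are gcd(|Δx|,|Δy|)+1 lattice points, so counting each shared vertex once the boundary has gcd(1,3) + gcd(1,6) + gcd(2,3) = 1+1+1 = 3.
Scaling by 2 multiplies the area by 2² = 4 (so the new area is 18) and multiplies the boundary lattice-point count by 2, giving 6.
By Pick's theorem, the interior count of the dilated polygon is 18 − 6/2 + 1 = 16.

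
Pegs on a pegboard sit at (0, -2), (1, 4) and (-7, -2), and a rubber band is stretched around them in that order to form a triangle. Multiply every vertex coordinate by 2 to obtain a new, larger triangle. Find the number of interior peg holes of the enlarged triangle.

By the shoelace formula, twice the signed area is |[0·4 − 1·(-2)] + [1·(-2) − (-7)·4] + [(-7)·(-2) − 0·(-2)]| = 42, so the area is 21.
Summing gcd(|Δx|,|Δy|) over the edges gives the boundary count: gcd(1,6) + gcd(8,6) + gcd(7,0) = 1+2+7 = 10.
Scaling by 2 multiplies the area by 2² = 4 (so the new area is 84) and multiplies the boundary lattice-point count by 2, giving 20.
By Pick's theorem, the interior count of the dilated polygon is 84 − 20/2 + 1 = 75.

75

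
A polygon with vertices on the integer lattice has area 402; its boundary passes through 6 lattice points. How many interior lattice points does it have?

Pick's theorem A = I + B/2 − 1 rearranges to I = A − B/2 + 1 = 402 − 6/2 + 1 = 400.

400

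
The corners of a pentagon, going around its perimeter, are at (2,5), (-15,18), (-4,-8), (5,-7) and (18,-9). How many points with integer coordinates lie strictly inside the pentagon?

The shoelace formula gives twice the area as |[2·18 − (-15)·5] + [(-15)·(-8) − (-4)·18] + [(-4)·(-7) − 5·(-8)] + [5·(-9) − 18·(-7)] + [18·5 − 2·(-9)]| = 560, so the area is 280.
Summing gcd(|Δx|,|Δy|) over the edges gives the boundary count: gcd(17,13) + gcd(11,26) + gcd(9,1) + gcd(13,2) + gcd(16,14) = 1+1+1+1+2 = 6.
By Pick's theorem A = I + B/2 − 1, so I = 280 − 6/2 + 1 = 278.

278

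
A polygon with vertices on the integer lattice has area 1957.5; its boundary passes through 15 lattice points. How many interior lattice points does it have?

Pick's theorem A = I + B/2 − 1 rearranges to I = A − B/2 + 1 = 1957.5 − 15/2 + 1 = 1951.

1951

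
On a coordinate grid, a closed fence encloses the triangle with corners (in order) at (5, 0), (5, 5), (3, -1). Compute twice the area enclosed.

10

By the shoelace formula, twice the signed area is |[5·5 − 5·0] + [5·(-1) − 3·5] + [3·0 − 5·(-1)]| = 10, so the area is 5.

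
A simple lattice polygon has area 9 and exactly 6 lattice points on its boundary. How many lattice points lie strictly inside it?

Pick's theorem A = I + B/2 − 1 rearranges to I = A − B/2 + 1 = 9 − 6/2 + 1 = 7.

7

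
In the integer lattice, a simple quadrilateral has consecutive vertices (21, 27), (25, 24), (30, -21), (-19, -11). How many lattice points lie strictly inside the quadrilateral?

1210

Using the shoelace formula, 2A = |[21·24 − 25·27] + [25·(-21) − 30·24] + [30·(-11) − (-19)·(-21)] + [(-19)·27 − 21·(-11)]| = 2427, so the area is 1213.5.
Summing gcd(|Δx|,|Δy|) over the edges gives the boundary count: gcd(4,3) + gcd(5,45) + gcd(49,10) + gcd(40,38) = 1+5+1+2 = 9.
By Pick's theorem A = I + B/2 − 1, so I = 1213.5 − 9/2 + 1 = 1210.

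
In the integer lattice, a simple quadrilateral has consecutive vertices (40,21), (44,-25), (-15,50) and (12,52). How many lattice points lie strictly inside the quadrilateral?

1652

Using the shoelace formula, 2A = |[40·(-25) − 44·21] + [44·50 − (-15)·(-25)] + [(-15)·52 − 12·50] + [12·21 − 40·52]| = 3307, so the area is 1653.5.
Summing gcd(|Δx|,|Δy|) over the edges gives the boundary count: gcd(4,46) + gcd(59,75) + gcd(27,2) + gcd(28,31) = 2+1+1+1 = 5.
Pick's theorem gives I = A − B/2 + 1 = 1653.5 − 5/2 + 1 = 1652.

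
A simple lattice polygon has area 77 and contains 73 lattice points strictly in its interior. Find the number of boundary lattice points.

Pick's theorem gives A = I + B/2 − 1, so B = 2(A − I + 1) = 2(77 − 73 + 1) = 10.

10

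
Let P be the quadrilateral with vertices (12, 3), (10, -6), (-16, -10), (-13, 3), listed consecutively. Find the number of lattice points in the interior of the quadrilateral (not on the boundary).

262

By the shoelace formula, twice the signed area is |(12·(-6) − 10·3) + (10·(-10) − (-16)·(-6)) + ((-16)·3 − (-13)·(-10)) + ((-13)·3 − 12·3)| = 551, so the area is 551/2.
The number of boundary lattice points is Σ gcd(|Δx|,|Δy|) = gcd(2,9) + gcd(26,4) + gcd(3,13) + gcd(25,0) = 1+2+1+25 = 29.
Pick's theorem gives I = A − B/2 + 1 = 551/2 − 29/2 + 1 = 262.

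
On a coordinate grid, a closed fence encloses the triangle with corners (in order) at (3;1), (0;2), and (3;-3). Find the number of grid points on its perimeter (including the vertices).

6

Along each edge there are gcd(|Δx|,|Δy|)+1 lattice points, so counting each shared vertex once the boundary has gcd(3,1) + gcd(3,5) + gcd(0,4) = 1+1+4 = 6.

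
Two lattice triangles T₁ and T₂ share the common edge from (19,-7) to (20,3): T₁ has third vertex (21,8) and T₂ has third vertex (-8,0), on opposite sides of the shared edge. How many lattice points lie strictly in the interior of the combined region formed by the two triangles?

The union is the simple quadrilateral with vertices (19,-7), (21,8), (20,3), (-8,0) in order.
The shoelace formula gives twice the area as |[19·8 − 21·(-7)] + [21·3 − 20·8] + [20·0 − (-8)·3] + [(-8)·(-7) − 19·0]| = 282, so the area is 141.
The number of boundary lattice points is Σ gcd(|Δx|,|Δy|) = gcd(2,15) + gcd(1,5) + gcd(28,3) + gcd(27,7) = 1+1+1+1 = 4.
By Pick's theorem I = A − B/2 + 1 = 141 − 4/2 + 1 = 140.

140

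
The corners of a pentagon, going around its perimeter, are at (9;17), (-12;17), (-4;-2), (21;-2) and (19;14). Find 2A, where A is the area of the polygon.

1028

Using the shoelace formula, 2A = |[9·17 − (-12)·17] + [(-12)·(-2) − (-4)·17] + [(-4)·(-2) − 21·(-2)] + [21·14 − 19·(-2)] + [19·17 − 9·14]| = 1028, so the area is 514.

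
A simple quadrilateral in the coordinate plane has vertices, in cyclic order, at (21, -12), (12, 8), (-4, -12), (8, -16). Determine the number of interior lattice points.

296

The shoelace formula gives twice the area as |(21·8 − 12·(-12)) + (12·(-12) − (-4)·8) + ((-4)·(-16) − 8·(-12)) + (8·(-12) − 21·(-16))| = 600, so the area is 300.
The number of boundary lattice points is Σ gcd(|Δx|,|Δy|) = gcd(9,20) + gcd(16,20) + gcd(12,4) + gcd(13,4) = 1+4+4+1 = 10.
By Pick's theorem A = I + B/2 − 1, so I = 300 − 10/2 + 1 = 296.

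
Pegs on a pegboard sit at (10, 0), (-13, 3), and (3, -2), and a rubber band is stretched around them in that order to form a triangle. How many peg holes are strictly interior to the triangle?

33

Using the shoelace formula, 2A = |[10·3 − (-13)·0] + [(-13)·(-2) − 3·3] + [3·0 − 10·(-2)]| = 67, so the area is 33.5.
Along each edge there are gcd(|Δx|,|Δy|)+1 lattice points, so counting each shared vertex once the boundary has gcd(23,3) + gcd(16,5) + gcd(7,2) = 1+1+1 = 3.
Pick's theorem gives I = A − B/2 + 1 = 33.5 − 3/2 + 1 = 33.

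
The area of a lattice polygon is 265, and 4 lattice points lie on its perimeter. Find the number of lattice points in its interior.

Pick's theorem A = I + B/2 − 1 rearranges to I = A − B/2 + 1 = 265 − 4/2 + 1 = 264.

264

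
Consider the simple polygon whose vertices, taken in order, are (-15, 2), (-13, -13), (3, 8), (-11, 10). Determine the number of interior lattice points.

198

The shoelace formula gives twice the area as |((-15)·(-13) − (-13)·2) + ((-13)·8 − 3·(-13)) + (3·10 − (-11)·8) + ((-11)·2 − (-15)·10)| = 402, so the area is 201.
Along each edge there are gcd(|Δx|,|Δy|)+1 lattice points, so counting each shared vertex once the boundary has gcd(2,15) + gcd(16,21) + gcd(14,2) + gcd(4,8) = 1+1+2+4 = 8.
Pick's theorem gives I = A − B/2 + 1 = 201 − 8/2 + 1 = 198.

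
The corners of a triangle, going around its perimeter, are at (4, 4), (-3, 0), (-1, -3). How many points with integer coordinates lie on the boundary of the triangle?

Summing gcd(|Δx|,|Δy|) over the edges gives the boundary count: gcd(7,4) + gcd(2,3) + gcd(5,7) = 1+1+1 = 3.

3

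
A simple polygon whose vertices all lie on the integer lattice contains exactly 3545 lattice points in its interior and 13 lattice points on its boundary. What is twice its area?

7101

By Pick's theorem, A = I + B/2 − 1 = 3545 + 13/2 − 1 = 7101/2.
Hence 2A = 7101.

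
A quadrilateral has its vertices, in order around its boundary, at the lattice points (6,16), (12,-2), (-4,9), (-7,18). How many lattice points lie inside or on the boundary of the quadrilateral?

By the shoelace formula, twice the signed area is |[6·(-2) − 12·16] + [12·9 − (-4)·(-2)] + [(-4)·18 − (-7)·9] + [(-7)·16 − 6·18]| = 333, so the area is 166.5.
The number of boundary lattice points is Σ gcd(|Δx|,|Δy|) = gcd(6,18) + gcd(16,11) + gcd(3,9) + gcd(13,2) = 6+1+3+1 = 11.
Pick's theorem gives I = A − B/2 + 1 = 166.5 − 11/2 + 1 = 162, so the closed region contains I + B = 162 + 11 = 173 lattice points.

173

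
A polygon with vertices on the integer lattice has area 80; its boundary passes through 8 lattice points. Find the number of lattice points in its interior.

From Pick's theorem, I = A − B/2 + 1 = 80 − 8/2 + 1 = 77.

77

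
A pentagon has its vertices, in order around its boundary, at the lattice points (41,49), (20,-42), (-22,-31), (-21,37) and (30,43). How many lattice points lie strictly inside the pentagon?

The shoelace formula gives twice the area as |(41·(-42) − 20·49) + (20·(-31) − (-22)·(-42)) + ((-22)·37 − (-21)·(-31)) + ((-21)·43 − 30·37) + (30·49 − 41·43)| = 8017, so the area is 4008.5.
The number of boundary lattice points is Σ gcd(|Δx|,|Δy|) = gcd(21,91) + gcd(42,11) + gcd(1,68) + gcd(51,6) + gcd(11,6) = 7+1+1+3+1 = 13.
Pick's theorem gives I = A − B/2 + 1 = 4008.5 − 13/2 + 1 = 4003.

4003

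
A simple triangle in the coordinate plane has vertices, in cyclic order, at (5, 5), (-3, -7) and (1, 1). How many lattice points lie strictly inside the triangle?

Using the shoelace formula, 2A = |(5·(-7) − (-3)·5) + ((-3)·1 − 1·(-7)) + (1·5 − 5·1)| = 16, so the area is 8.
Summing gcd(|Δx|,|Δy|) over the edges gives the boundary count: gcd(8,12) + gcd(4,8) + gcd(4,4) = 4+4+4 = 12.
Pick's theorem gives I = A − B/2 + 1 = 8 − 12/2 + 1 = 3.

3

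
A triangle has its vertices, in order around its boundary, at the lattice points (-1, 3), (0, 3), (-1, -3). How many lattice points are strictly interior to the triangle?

0

Using the shoelace formula, 2A = |[(-1)·3 − 0·3] + [0·(-3) − (-1)·3] + [(-1)·3 − (-1)·(-3)]| = 6, so the area is 3.
Along each edge there are gcd(|Δx|,|Δy|)+1 lattice points, so counting each shared vertex once the boundary has gcd(1,0) + gcd(1,6) + gcd(0,6) = 1+1+6 = 8.
By Pick's theorem A = I + B/2 − 1, so I = 3 − 8/2 + 1 = 0.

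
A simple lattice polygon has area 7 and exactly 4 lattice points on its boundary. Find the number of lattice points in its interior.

6

From Pick's theorem, I = A − B/2 + 1 = 7 − 4/2 + 1 = 6.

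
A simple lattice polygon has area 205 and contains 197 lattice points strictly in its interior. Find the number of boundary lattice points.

Pick's theorem gives A = I + B/2 − 1, so B = 2(A − I + 1) = 2(205 − 197 + 1) = 18.

18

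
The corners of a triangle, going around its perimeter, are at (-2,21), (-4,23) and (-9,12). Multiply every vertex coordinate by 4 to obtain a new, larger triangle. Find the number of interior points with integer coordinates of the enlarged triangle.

249

By the shoelace formula, twice the signed area is |[(-2)·23 − (-4)·21] + [(-4)·12 − (-9)·23] + [(-9)·21 − (-2)·12]| = 32, so the area is 16.
Along each edge there are gcd(|Δx|,|Δy|)+1 lattice points, so counting each shared vertex once the boundary has gcd(2,2) + gcd(5,11) + gcd(7,9) = 2+1+1 = 4.
Scaling by 4 multiplies the area by 4² = 16 (so the new area is 256) and multiplies the boundary lattice-point count by 4, giving 16.
By Pick's theorem, the interior count of the dilated polygon is 256 − 16/2 + 1 = 249.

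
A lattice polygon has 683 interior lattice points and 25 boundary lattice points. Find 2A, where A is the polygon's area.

1389

Pick's theorem states A = I + B/2 − 1, so A = 683 + 25/2 − 1 = 1389/2.
Hence 2A = 1389.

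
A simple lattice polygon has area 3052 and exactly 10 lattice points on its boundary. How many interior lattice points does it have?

3048

Pick's theorem A = I + B/2 − 1 rearranges to I = A − B/2 + 1 = 3052 − 10/2 + 1 = 3048.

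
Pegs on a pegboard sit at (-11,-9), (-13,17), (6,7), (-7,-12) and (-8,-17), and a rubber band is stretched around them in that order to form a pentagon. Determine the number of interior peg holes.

304

Using the shoelace formula, 2A = |[(-11)·17 − (-13)·(-9)] + [(-13)·7 − 6·17] + [6·(-12) − (-7)·7] + [(-7)·(-17) − (-8)·(-12)] + [(-8)·(-9) − (-11)·(-17)]| = 612, so the area is 306.
Summing gcd(|Δx|,|Δy|) over the edges gives the boundary count: gcd(2,26) + gcd(19,10) + gcd(13,19) + gcd(1,5) + gcd(3,8) = 2+1+1+1+1 = 6.
Pick's theorem gives I = A − B/2 + 1 = 306 − 6/2 + 1 = 304.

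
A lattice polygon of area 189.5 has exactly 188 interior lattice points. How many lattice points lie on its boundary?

Pick's theorem gives A = I + B/2 − 1, so B = 2(A − I + 1) = 2(189.5 − 188 + 1) = 5.

5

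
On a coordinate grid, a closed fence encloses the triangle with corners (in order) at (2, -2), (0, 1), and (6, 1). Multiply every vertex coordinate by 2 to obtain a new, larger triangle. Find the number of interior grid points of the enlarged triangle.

The shoelace formula gives twice the area as |[2·1 − 0·(-2)] + [0·1 − 6·1] + [6·(-2) − 2·1]| = 18, so the area is 9.
The number of boundary lattice points is Σ gcd(|Δx|,|Δy|) = gcd(2,3) + gcd(6,0) + gcd(4,3) = 1+6+1 = 8.
Scaling by 2 multiplies the area by 2² = 4 (so the new area is 36) and multiplies the boundary lattice-point count by 2, giving 16.
By Pick's theorem, the interior count of the dilated polygon is 36 − 16/2 + 1 = 29.

29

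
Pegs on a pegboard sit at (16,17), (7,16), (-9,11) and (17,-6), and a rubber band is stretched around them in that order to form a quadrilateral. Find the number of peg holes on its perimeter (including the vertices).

4

Along each edge there are gcd(|Δx|,|Δy|)+1 lattice points, so counting each shared vertex once the boundary has gcd(9,1) + gcd(16,5) + gcd(26,17) + gcd(1,23) = 1+1+1+1 = 4.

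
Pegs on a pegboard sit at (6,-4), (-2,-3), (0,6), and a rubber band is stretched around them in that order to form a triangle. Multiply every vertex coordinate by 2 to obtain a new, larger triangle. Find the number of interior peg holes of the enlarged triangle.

The shoelace formula gives twice the area as |[6·(-3) − (-2)·(-4)] + [(-2)·6 − 0·(-3)] + [0·(-4) − 6·6]| = 74, so the area is 37.
The number of boundary lattice points is Σ gcd(|Δx|,|Δy|) = gcd(8,1) + gcd(2,9) + gcd(6,10) = 1+1+2 = 4.
Scaling by 2 multiplies the area by 2² = 4 (so the new area is 148) and multiplies the boundary lattice-point count by 2, giving 8.
By Pick's theorem, the interior count of the dilated polygon is 148 − 8/2 + 1 = 145.

145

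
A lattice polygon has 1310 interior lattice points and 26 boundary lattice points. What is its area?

1322

By Pick's theorem, A = I + B/2 − 1 = 1310 + 26/2 − 1 = 1322.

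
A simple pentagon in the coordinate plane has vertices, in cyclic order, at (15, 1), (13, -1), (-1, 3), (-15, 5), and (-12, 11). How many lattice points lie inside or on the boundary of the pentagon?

122

Using the shoelace formula, 2A = |(15·(-1) − 13·1) + (13·3 − (-1)·(-1)) + ((-1)·5 − (-15)·3) + ((-15)·11 − (-12)·5) + ((-12)·1 − 15·11)| = 232, so the area is 116.
Summing gcd(|Δx|,|Δy|) over the edges gives the boundary count: gcd(2,2) + gcd(14,4) + gcd(14,2) + gcd(3,6) + gcd(27,10) = 2+2+2+3+1 = 10.
Pick's theorem gives I = A − B/2 + 1 = 116 − 10/2 + 1 = 112, so the closed region contains I + B = 112 + 10 = 122 lattice points.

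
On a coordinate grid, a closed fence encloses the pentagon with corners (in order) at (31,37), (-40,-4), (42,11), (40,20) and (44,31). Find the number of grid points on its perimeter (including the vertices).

The number of boundary lattice points is Σ gcd(|Δx|,|Δy|) = gcd(71,41) + gcd(82,15) + gcd(2,9) + gcd(4,11) + gcd(13,6) = 1+1+1+1+1 = 5.

5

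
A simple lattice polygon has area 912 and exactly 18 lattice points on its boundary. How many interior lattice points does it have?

904

From Pick's theorem, I = A − B/2 + 1 = 912 − 18/2 + 1 = 904.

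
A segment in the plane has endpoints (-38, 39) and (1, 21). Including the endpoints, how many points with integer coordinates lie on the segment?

4

The number of lattice points on a segment between lattice points is gcd(|Δx|,|Δy|) + 1 = gcd(39,18) + 1 = 3 + 1 = 4.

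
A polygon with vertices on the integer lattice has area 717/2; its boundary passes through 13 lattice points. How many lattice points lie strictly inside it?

Pick's theorem A = I + B/2 − 1 rearranges to I = A − B/2 + 1 = 717/2 − 13/2 + 1 = 353.

353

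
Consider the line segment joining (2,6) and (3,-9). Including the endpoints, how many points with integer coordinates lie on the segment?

The number of lattice points on a segment between lattice points is gcd(|Δx|,|Δy|) + 1 = gcd(1,15) + 1 = 1 + 1 = 2.

2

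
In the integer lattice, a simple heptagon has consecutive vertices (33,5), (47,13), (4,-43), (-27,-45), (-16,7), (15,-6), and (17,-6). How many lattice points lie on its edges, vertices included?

The number of boundary lattice points is Σ gcd(|Δx|,|Δy|) = gcd(14,8) + gcd(43,56) + gcd(31,2) + gcd(11,52) + gcd(31,13) + gcd(2,0) + gcd(16,11) = 2+1+1+1+1+2+1 = 9.

9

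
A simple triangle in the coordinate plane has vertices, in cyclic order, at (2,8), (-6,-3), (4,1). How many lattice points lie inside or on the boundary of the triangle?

42

The shoelace formula gives twice the area as |[2·(-3) − (-6)·8] + [(-6)·1 − 4·(-3)] + [4·8 − 2·1]| = 78, so the area is 39.
Summing gcd(|Δx|,|Δy|) over the edges gives the boundary count: gcd(8,11) + gcd(10,4) + gcd(2,7) = 1+2+1 = 4.
Pick's theorem gives I = A − B/2 + 1 = 39 − 4/2 + 1 = 38, so the closed region contains I + B = 38 + 4 = 42 lattice points.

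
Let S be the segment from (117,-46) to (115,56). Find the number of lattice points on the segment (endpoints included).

The number of lattice points on a segment between lattice points is gcd(|Δx|,|Δy|) + 1 = gcd(2,102) + 1 = 2 + 1 = 3.

3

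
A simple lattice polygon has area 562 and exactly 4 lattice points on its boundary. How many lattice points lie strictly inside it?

Pick's theorem A = I + B/2 − 1 rearranges to I = A − B/2 + 1 = 562 − 4/2 + 1 = 561.

561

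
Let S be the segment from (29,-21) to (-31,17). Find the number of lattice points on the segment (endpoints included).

The number of lattice points on a segment between lattice points is gcd(|Δx|,|Δy|) + 1 = gcd(60,38) + 1 = 2 + 1 = 3.

3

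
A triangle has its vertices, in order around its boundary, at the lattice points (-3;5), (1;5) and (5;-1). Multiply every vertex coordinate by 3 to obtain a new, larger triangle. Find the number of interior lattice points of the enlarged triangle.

Using the shoelace formula, 2A = |[(-3)·5 − 1·5] + [1·(-1) − 5·5] + [5·5 − (-3)·(-1)]| = 24, so the area is 12.
The number of boundary lattice points is Σ gcd(|Δx|,|Δy|) = gcd(4,0) + gcd(4,6) + gcd(8,6) = 4+2+2 = 8.
Scaling by 3 multiplies the area by 3² = 9 (so the new area is 108) and multiplies the boundary lattice-point count by 3, giving 24.
By Pick's theorem, the interior count of the dilated polygon is 108 − 24/2 + 1 = 97.

97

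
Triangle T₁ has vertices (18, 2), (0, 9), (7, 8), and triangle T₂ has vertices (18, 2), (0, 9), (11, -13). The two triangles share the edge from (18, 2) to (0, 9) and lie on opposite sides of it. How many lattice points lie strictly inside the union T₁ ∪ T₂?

169

The union is the simple quadrilateral with vertices (18, 2), (7, 8), (0, 9), (11, -13) in order.
The shoelace formula gives twice the area as |[18·8 − 7·2] + [7·9 − 0·8] + [0·(-13) − 11·9] + [11·2 − 18·(-13)]| = 350, so the area is 175.
Along each edge there are gcd(|Δx|,|Δy|)+1 lattice points, so counting each shared vertex once the boundary has gcd(11,6) + gcd(7,1) + gcd(11,22) + gcd(7,15) = 1+1+11+1 = 14.
By Pick's theorem I = A − B/2 + 1 = 175 − 14/2 + 1 = 169.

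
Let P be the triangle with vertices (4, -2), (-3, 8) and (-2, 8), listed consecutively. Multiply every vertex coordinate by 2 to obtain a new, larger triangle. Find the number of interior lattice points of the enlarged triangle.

17

Using the shoelace formula, 2A = |(4·8 − (-3)·(-2)) + ((-3)·8 − (-2)·8) + ((-2)·(-2) − 4·8)| = 10, so the area is 5.
The number of boundary lattice points is Σ gcd(|Δx|,|Δy|) = gcd(7,10) + gcd(1,0) + gcd(6,10) = 1+1+2 = 4.
Scaling by 2 multiplies the area by 2² = 4 (so the new area is 20) and multiplies the boundary lattice-point count by 2, giving 8.
By Pick's theorem, the interior count of the dilated polygon is 20 − 8/2 + 1 = 17.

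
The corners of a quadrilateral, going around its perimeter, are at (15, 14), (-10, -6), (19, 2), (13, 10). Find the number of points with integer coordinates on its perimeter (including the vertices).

Summing gcd(|Δx|,|Δy|) over the edges gives the boundary count: gcd(25,20) + gcd(29,8) + gcd(6,8) + gcd(2,4) = 5+1+2+2 = 10.

10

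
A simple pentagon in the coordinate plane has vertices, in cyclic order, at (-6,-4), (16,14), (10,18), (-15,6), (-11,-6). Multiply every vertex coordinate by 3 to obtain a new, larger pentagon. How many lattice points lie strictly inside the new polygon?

The shoelace formula gives twice the area as |[(-6)·14 − 16·(-4)] + [16·18 − 10·14] + [10·6 − (-15)·18] + [(-15)·(-6) − (-11)·6] + [(-11)·(-4) − (-6)·(-6)]| = 622, so the area is 311.
Summing gcd(|Δx|,|Δy|) over the edges gives the boundary count: gcd(22,18) + gcd(6,4) + gcd(25,12) + gcd(4,12) + gcd(5,2) = 2+2+1+4+1 = 10.
Scaling by 3 multiplies the area by 3² = 9 (so the new area is 2799) and multiplies the boundary lattice-point count by 3, giving 30.
By Pick's theorem, the interior count of the dilated polygon is 2799 − 30/2 + 1 = 2785.

2785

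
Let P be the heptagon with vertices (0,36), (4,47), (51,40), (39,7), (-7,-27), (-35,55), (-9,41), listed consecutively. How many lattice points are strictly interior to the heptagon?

3586

By the shoelace formula, twice the signed area is |(0·47 − 4·36) + (4·40 − 51·47) + (51·7 − 39·40) + (39·(-27) − (-7)·7) + ((-7)·55 − (-35)·(-27)) + ((-35)·41 − (-9)·55) + ((-9)·36 − 0·41)| = 7182, so the area is 3591.
Summing gcd(|Δx|,|Δy|) over the edges gives the boundary count: gcd(4,11) + gcd(47,7) + gcd(12,33) + gcd(46,34) + gcd(28,82) + gcd(26,14) + gcd(9,5) = 1+1+3+2+2+2+1 = 12.
By Pick's theorem A = I + B/2 − 1, so I = 3591 − 12/2 + 1 = 3586.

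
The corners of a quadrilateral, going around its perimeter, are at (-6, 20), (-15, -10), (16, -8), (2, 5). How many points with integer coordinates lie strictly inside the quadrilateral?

401

Using the shoelace formula, 2A = |[(-6)·(-10) − (-15)·20] + [(-15)·(-8) − 16·(-10)] + [16·5 − 2·(-8)] + [2·20 − (-6)·5]| = 806, so the area is 403.
Along each edge there are gcd(|Δx|,|Δy|)+1 lattice points, so counting each shared vertex once the boundary has gcd(9,30) + gcd(31,2) + gcd(14,13) + gcd(8,15) = 3+1+1+1 = 6.
By Pick's theorem A = I + B/2 − 1, so I = 403 − 6/2 + 1 = 401.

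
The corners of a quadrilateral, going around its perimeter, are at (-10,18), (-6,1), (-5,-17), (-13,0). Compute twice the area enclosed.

By the shoelace formula, twice the signed area is |((-10)·1 − (-6)·18) + ((-6)·(-17) − (-5)·1) + ((-5)·0 − (-13)·(-17)) + ((-13)·18 − (-10)·0)| = 250, so the area is 125.

250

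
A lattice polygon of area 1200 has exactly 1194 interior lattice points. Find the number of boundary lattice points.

Pick's theorem gives A = I + B/2 − 1, so B = 2(A − I + 1) = 2(1200 − 1194 + 1) = 14.

14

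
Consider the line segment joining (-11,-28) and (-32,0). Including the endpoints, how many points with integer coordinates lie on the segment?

The number of lattice points on a segment between lattice points is gcd(|Δx|,|Δy|) + 1 = gcd(21,28) + 1 = 7 + 1 = 8.

8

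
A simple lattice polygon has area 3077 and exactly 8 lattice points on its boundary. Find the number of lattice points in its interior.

From Pick's theorem, I = A − B/2 + 1 = 3077 − 8/2 + 1 = 3074.

3074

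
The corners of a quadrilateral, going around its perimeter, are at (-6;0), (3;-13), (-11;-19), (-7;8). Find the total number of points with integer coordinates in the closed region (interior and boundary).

The shoelace formula gives twice the area as |[(-6)·(-13) − 3·0] + [3·(-19) − (-11)·(-13)] + [(-11)·8 − (-7)·(-19)] + [(-7)·0 − (-6)·8]| = 295, so the area is 295/2.
The number of boundary lattice points is Σ gcd(|Δx|,|Δy|) = gcd(9,13) + gcd(14,6) + gcd(4,27) + gcd(1,8) = 1+2+1+1 = 5.
Pick's theorem gives I = A − B/2 + 1 = 295/2 − 5/2 + 1 = 146, so the closed region contains I + B = 146 + 5 = 151 lattice points.

151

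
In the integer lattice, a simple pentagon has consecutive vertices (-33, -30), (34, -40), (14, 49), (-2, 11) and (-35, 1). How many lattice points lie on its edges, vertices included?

6

Summing gcd(|Δx|,|Δy|) over the edges gives the boundary count: gcd(67,10) + gcd(20,89) + gcd(16,38) + gcd(33,10) + gcd(2,31) = 1+1+2+1+1 = 6.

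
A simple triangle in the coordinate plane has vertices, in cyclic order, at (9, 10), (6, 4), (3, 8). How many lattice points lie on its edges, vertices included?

Summing gcd(|Δx|,|Δy|) over the edges gives the boundary count: gcd(3,6) + gcd(3,4) + gcd(6,2) = 3+1+2 = 6.

6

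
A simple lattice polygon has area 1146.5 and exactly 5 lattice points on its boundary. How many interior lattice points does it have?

From Pick's theorem, I = A − B/2 + 1 = 1146.5 − 5/2 + 1 = 1145.

1145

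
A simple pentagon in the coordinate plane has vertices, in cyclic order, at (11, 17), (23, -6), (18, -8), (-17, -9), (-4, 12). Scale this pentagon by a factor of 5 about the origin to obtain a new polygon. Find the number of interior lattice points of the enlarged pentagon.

15866

Using the shoelace formula, 2A = |(11·(-6) − 23·17) + (23·(-8) − 18·(-6)) + (18·(-9) − (-17)·(-8)) + ((-17)·12 − (-4)·(-9)) + ((-4)·17 − 11·12)| = 1271, so the area is 635.5.
Summing gcd(|Δx|,|Δy|) over the edges gives the boundary count: gcd(12,23) + gcd(5,2) + gcd(35,1) + gcd(13,21) + gcd(15,5) = 1+1+1+1+5 = 9.
Scaling by 5 multiplies the area by 5² = 25 (so the new area is 31775/2) and multiplies the boundary lattice-point count by 5, giving 45.
By Pick's theorem, the interior count of the dilated polygon is 31775/2 − 45/2 + 1 = 15866.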